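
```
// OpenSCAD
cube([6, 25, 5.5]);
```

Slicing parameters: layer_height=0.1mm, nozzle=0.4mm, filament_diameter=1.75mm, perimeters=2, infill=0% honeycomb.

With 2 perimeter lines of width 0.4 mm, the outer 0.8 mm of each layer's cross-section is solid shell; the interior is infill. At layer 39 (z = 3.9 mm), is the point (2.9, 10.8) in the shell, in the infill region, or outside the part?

At z = 3.9 mm: the cube (footprint 6×25) is included at this height. Overall, the cross-section is a single solid region. The nearest boundary edge runs (0.00, 25.00)→(0.00, 0.00); distance from the point to it = 2.90 mm. The point is inside the cross-section and 2.90 mm from the nearest boundary — more than the 0.8 mm shell width (2 × 0.4), so it's in the infill interior.

infill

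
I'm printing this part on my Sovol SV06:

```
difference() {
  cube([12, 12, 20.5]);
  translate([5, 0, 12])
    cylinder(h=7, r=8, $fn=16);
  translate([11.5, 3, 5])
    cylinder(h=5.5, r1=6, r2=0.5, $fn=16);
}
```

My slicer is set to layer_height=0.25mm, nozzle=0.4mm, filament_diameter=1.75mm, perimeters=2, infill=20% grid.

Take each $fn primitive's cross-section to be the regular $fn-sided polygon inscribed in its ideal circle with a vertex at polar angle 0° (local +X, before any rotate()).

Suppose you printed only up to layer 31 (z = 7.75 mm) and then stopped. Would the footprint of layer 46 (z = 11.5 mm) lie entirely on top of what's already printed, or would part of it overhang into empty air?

part overhangs

Compare the two slices. At z = 7.75: the cube (footprint 12×12) is included at this height (area 144.00 mm²); the cylinder at (5, 0) does not reach this height (z outside [12, 19]); the cone at (11.5, 3) (r1=6→r2=0.5) has section circumradius 3.250 here — a regular 16-gon (area = (16/2)·3.250²·sin(360°/16) = 32.34 mm²); Subtracting the remaining from the first: starting from the 12×12 cube (144.00 mm²), the cone at (11.5, 3) partially overlaps it — only the 19.11 mm² overlap (of its 32.34 mm²) is removed, clipping the outline — area = 124.89 mm². At z = 11.5: the 12×12 cube contributes its full rectangle (area 144.00 mm²); the cylinder at (5, 0) does not reach this height (z outside [12, 19]); the cone at (11.5, 3) is not intersected at this z (z outside [5, 10.5]); Subtracting the remaining from the first: none of the subtracted shapes is present at this height, so the 12×12 cube is unchanged — area = 144.00 mm². Checking containment: at z = 11.5 the cross-section extends beyond the z = 7.75 cross-section by about 19.11 mm².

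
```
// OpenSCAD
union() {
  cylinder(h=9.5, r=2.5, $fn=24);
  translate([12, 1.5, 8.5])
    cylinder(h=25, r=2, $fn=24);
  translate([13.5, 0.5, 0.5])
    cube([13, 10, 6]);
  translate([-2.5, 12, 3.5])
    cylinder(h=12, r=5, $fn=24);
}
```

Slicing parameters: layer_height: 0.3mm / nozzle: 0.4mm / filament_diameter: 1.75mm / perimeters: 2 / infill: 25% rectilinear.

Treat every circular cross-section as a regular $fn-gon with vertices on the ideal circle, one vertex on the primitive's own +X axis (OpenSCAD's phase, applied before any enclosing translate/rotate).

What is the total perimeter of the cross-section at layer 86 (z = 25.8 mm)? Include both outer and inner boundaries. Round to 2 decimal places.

12.53 mm

At z = 25.8 mm: the cylinder is absent (z outside [0, 9.5]); the cylinder at (12, 1.5): section is a regular 24-gon, circumradius r=2 (perimeter = 2·24·2.000·sin(180°/24) = 12.53 mm); the cube at (13.5, 0.5) does not reach this height (z outside [0.5, 6.5]); the cylinder at (-2.5, 12) is not intersected at this z (z outside [3.5, 15.5]); Taking the union: only the r=2 cylinder at (12, 1.5) is present, so the union is just that shape — boundary = 12.53 mm. Overall, the cross-section is a single solid region. Total boundary length (outer) = 12.53 mm.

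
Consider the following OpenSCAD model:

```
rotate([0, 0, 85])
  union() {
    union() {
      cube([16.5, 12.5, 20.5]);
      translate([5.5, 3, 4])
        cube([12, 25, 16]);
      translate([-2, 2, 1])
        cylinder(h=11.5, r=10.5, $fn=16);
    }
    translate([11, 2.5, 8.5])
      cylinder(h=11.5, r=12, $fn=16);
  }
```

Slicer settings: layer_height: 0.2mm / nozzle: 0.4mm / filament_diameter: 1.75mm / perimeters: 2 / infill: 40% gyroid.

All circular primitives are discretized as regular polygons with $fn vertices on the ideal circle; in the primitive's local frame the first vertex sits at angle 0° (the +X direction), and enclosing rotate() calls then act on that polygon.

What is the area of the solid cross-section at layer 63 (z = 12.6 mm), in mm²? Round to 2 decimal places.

At z = 12.6 mm: the 16.5×12.5 cube contributes its full rectangle (area 206.25 mm²); the 12×25 cube at (5.5, 3) contributes its full rectangle (area 300.00 mm²); the cylinder at (-2, 2) is absent (z outside [1, 12.5]); Combining (union): the regions partially overlap — summed areas 506.25 mm² minus the doubly-counted overlap 104.50 mm² gives 401.75 mm² — area = 401.75 mm²; the cylinder at (11, 2.5): section is a regular 16-gon, circumradius r=12 (area = (16/2)·12.000²·sin(360°/16) = 440.85 mm²); Merging all regions: the regions partially overlap — summed areas 842.60 mm² minus the doubly-counted overlap 221.23 mm² gives 621.37 mm² — area = 621.37 mm²; (rotated 85° about Z; rotation is an isometry so areas/perimeters/island counts are preserved). Overall, the cross-section is a single solid region. Net area = 621.37 mm².

621.37 mm²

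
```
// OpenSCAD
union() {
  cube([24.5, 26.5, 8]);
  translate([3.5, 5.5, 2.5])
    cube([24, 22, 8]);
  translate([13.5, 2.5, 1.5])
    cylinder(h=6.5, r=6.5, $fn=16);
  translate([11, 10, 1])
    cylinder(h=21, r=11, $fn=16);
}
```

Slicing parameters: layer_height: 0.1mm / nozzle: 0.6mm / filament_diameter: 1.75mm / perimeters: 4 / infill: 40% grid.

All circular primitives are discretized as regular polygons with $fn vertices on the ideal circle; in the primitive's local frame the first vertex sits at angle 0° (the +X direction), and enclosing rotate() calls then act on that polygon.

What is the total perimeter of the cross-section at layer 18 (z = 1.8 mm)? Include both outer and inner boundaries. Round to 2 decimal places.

At z = 1.8 mm: the cube is present — its section is the full 24.5×26.5 rectangle (perimeter 102.00 mm); the cube at (3.5, 5.5) does not reach this height (z outside [2.5, 10.5]); the r=6.5 cylinder at (13.5, 2.5) contributes a regular 16-gon of circumradius 6.5 (perimeter = 2·16·6.500·sin(180°/16) = 40.58 mm); the cylinder at (11, 10): section is a regular 16-gon, circumradius r=11 (perimeter = 2·16·11.000·sin(180°/16) = 68.67 mm); Taking the union: the regions partially overlap (shared area 466.15 mm²), so the edge portions inside another operand are dropped and the merged outline is re-measured after clipping — boundary = 105.07 mm. Overall, the cross-section is a single solid region. Total boundary length (outer) = 105.07 mm.

105.07 mm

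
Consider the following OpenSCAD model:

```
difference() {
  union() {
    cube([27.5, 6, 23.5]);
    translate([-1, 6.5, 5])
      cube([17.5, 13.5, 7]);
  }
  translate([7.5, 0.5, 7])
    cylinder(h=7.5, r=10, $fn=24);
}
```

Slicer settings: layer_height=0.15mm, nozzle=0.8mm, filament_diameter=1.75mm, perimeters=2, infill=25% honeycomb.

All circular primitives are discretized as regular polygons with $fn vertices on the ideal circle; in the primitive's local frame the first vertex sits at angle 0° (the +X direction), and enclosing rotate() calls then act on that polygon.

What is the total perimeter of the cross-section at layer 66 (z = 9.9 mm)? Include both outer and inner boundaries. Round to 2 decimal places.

98.72 mm

At z = 9.9 mm: the 27.5×6 cube contributes its full rectangle (perimeter 67.00 mm); the cube at (-1, 6.5) is present — its section is the full 17.5×13.5 rectangle (perimeter 62.00 mm); Merging all regions: the 2 present regions are separate (no shared area or edge), so areas and boundary lengths simply add and each stays a separate island — boundary = 129.00 mm; the r=10 cylinder at (7.5, 0.5) contributes a regular 24-gon of circumradius 10 (perimeter = 2·24·10.000·sin(180°/24) = 62.65 mm); After the difference (first − rest): starting from that combined region, the r=10 cylinder at (7.5, 0.5) partially overlaps it — only the 145.42 mm² overlap (of its 310.58 mm²) is removed, clipping the outline — boundary = 98.72 mm. Overall, the cross-section has 2 separate islands. Total boundary length (outer) = 98.72 mm.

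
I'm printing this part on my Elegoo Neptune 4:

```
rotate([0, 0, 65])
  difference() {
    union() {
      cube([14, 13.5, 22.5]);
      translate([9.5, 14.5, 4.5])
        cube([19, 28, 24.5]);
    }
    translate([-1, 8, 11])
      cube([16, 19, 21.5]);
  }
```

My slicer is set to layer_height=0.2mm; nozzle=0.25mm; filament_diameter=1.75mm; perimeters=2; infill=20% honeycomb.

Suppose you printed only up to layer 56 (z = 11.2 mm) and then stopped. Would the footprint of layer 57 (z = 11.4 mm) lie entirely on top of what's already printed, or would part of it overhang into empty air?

Compare the two slices. At z = 11.2: the 14×13.5 cube contributes its full rectangle (area 189.00 mm²); the cube at (9.5, 14.5) is present — its section is the full 19×28 rectangle (area 532.00 mm²); Taking the union: the 2 present regions are separate (no shared area or edge), so areas and boundary lengths simply add and each stays a separate island — area = 721.00 mm²; the 16×19 cube at (-1, 8) contributes its full rectangle (area 304.00 mm²); After the difference (first − rest): starting from that combined region (721.00 mm²), the 16×19 cube at (-1, 8) partially overlaps it — only the 145.75 mm² overlap (of its 304.00 mm²) is removed, clipping the outline — area = 575.25 mm²; (rotated 65° about Z; rotation is an isometry so areas/perimeters/island counts are preserved). At z = 11.4: the cube is present — its section is the full 14×13.5 rectangle (area 189.00 mm²); the 19×28 cube at (9.5, 14.5) contributes its full rectangle (area 532.00 mm²); Combining (union): the 2 present regions are separate (no shared area or edge), so areas and boundary lengths simply add and each stays a separate island — area = 721.00 mm²; the cube at (-1, 8) (footprint 16×19) is included at this height (area 304.00 mm²); Taking the first minus the rest: starting from the result so far (721.00 mm²), the 16×19 cube at (-1, 8) partially overlaps it — only the 145.75 mm² overlap (of its 304.00 mm²) is removed, clipping the outline — area = 575.25 mm²; (rotated 65° about Z; rotation is an isometry so areas/perimeters/island counts are preserved). Checking containment: the cross-section at z = 11.4 is a subset of the cross-section at z = 11.2.

entirely on top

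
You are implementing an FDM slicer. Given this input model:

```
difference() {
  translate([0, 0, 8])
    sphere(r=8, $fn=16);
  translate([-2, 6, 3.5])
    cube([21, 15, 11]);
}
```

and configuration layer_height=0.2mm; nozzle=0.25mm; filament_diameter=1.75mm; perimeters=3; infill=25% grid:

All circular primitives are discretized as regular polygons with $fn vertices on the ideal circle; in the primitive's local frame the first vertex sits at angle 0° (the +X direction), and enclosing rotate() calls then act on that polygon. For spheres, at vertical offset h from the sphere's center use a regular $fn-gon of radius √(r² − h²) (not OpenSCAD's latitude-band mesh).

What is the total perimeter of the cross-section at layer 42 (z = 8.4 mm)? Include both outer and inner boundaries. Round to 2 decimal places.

50.95 mm

At z = 8.4 mm: the r=8 sphere contributes a regular 16-gon of circumradius √(8²−0.4²) = 7.990 (perimeter = 2·16·7.990·sin(180°/16) = 49.88 mm); the cube at (-2, 6) is present — its section is the full 21×15 rectangle (perimeter 72.00 mm); After the difference (first − rest): starting from the r=8 sphere, the 21×15 cube at (-2, 6) partially overlaps it — only the 10.17 mm² overlap (of its 315.00 mm²) is removed, clipping the outline — boundary = 50.95 mm. Overall, the cross-section is a single solid region. Total boundary length (outer) = 50.95 mm.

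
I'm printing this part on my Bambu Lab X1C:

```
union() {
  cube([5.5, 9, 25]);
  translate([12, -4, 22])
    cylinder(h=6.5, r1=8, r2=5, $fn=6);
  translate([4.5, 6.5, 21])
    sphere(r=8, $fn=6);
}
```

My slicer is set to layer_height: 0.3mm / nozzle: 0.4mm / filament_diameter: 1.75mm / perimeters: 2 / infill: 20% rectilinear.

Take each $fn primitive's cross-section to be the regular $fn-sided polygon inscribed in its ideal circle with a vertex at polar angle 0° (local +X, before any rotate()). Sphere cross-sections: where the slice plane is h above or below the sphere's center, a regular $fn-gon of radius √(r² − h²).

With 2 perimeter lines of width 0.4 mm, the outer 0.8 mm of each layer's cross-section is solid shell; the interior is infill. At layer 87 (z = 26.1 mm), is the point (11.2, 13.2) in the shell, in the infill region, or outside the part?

outside

At z = 26.1 mm: the cube is absent (z outside [0, 25]); the cone at (12, -4) contributes a regular 6-gon of circumradius 6.108 (interpolated between r1=8 and r2=5 at t=0.631); the r=8 sphere at (4.5, 6.5) contributes a regular 6-gon of circumradius √(8²−5.1²) = 6.164; Combining (union): the 2 present regions are separate (no shared area or edge), so areas and boundary lengths simply add and each stays a separate island — 2 connected regions. Overall, the cross-section has 2 separate islands. The nearest boundary edge runs (7.58, 11.84)→(10.66, 6.50); distance from the point to it = 3.81 mm. The point is not inside any of the regions above, so it lies outside the cross-section (3.81 mm from the nearest boundary).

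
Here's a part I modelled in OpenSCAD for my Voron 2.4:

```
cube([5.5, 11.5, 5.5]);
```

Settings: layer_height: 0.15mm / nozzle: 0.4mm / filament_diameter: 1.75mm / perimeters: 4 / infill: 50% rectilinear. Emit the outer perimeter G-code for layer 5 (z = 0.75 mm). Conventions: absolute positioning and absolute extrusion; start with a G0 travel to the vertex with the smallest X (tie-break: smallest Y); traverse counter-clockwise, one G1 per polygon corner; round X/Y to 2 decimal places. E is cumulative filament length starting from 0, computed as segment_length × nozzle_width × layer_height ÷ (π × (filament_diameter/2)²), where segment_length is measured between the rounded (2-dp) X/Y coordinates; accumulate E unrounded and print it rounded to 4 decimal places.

At z = 0.75 mm: the cube (footprint 5.5×11.5) is included at this height. The outline is a single polygon with 4 vertices. Extrusion per mm of travel: 0.4 × 0.15 / (π × 0.875²) = 0.024945. Accumulating E over each segment gives final E = 0.8481.

G0 X0.00 Y0.00 Z0.75
G1 X5.50 Y0.00 E0.1372
G1 X5.50 Y11.50 E0.4241
G1 X0.00 Y11.50 E0.5613
G1 X0.00 Y0.00 E0.8481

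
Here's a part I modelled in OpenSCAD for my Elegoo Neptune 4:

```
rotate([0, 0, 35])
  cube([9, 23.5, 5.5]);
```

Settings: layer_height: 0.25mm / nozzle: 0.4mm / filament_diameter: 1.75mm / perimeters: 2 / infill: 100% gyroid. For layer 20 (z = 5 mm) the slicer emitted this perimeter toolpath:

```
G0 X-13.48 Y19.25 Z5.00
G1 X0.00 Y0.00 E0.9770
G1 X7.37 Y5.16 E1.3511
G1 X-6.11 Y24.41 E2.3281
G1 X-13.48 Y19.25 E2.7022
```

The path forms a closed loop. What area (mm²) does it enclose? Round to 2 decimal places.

Apply the shoelace formula to the sequence of (X, Y) vertices; enclosed area = 211.43 mm².

211.43 mm²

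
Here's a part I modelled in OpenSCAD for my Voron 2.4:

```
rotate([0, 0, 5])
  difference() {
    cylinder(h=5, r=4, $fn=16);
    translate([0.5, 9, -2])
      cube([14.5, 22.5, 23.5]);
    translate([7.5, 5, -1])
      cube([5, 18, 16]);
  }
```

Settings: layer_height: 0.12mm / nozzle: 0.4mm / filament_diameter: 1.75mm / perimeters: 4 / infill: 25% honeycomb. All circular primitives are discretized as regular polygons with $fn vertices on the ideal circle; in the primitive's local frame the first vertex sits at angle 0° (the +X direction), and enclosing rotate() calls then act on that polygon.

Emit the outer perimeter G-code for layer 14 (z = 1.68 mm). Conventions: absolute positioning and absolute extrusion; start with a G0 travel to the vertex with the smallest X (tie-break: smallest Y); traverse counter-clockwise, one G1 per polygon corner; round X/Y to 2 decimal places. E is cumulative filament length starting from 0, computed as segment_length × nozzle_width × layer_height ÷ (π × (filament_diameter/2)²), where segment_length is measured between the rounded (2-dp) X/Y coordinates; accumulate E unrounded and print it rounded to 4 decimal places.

G0 X-3.98 Y-0.35 Z1.68
G1 X-3.55 Y-1.85 E0.0311
G1 X-2.57 Y-3.06 E0.0622
G1 X-1.20 Y-3.81 E0.0934
G1 X0.35 Y-3.98 E0.1245
G1 X1.85 Y-3.55 E0.1556
G1 X3.06 Y-2.57 E0.1867
G1 X3.81 Y-1.20 E0.2179
G1 X3.98 Y0.35 E0.2490
G1 X3.55 Y1.85 E0.2801
G1 X2.57 Y3.06 E0.3112
G1 X1.20 Y3.81 E0.3424
G1 X-0.35 Y3.98 E0.3735
G1 X-1.85 Y3.55 E0.4046
G1 X-3.06 Y2.57 E0.4357
G1 X-3.81 Y1.20 E0.4669
G1 X-3.98 Y-0.35 E0.4980

At z = 1.68 mm: the r=4 cylinder contributes a regular 16-gon of circumradius 4; the cube at (0.5, 9) (footprint 14.5×22.5) is included at this height; the cube at (7.5, 5) is present — its section is the full 5×18 rectangle; After the difference (first − rest): starting from the r=4 cylinder, the 14.5×22.5 cube at (0.5, 9) misses the remaining region (no effect); the 5×18 cube at (7.5, 5) misses the remaining region (no effect) — 1 connected region; (rotated 5° about Z; rotation is an isometry so areas/perimeters/island counts are preserved). The outline is a single polygon with 16 vertices. Extrusion per mm of travel: 0.4 × 0.12 / (π × 0.875²) = 0.019956. Accumulating E over each segment gives final E = 0.4980.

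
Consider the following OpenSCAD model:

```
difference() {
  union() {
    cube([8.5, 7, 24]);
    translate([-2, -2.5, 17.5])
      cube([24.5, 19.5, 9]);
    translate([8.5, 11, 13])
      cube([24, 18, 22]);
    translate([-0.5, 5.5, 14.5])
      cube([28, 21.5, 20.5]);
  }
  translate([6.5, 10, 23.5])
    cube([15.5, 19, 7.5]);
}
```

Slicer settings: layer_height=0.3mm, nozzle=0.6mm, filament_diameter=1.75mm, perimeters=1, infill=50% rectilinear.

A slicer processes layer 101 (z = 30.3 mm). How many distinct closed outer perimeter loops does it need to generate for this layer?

At z = 30.3 mm: the cube is absent (z outside [0, 24]); the cube at (-2, -2.5) does not reach this height (z outside [17.5, 26.5]); the cube at (8.5, 11) (footprint 24×18) is included at this height; the cube at (-0.5, 5.5) (footprint 28×21.5) is included at this height; Combining (union): the regions partially overlap (shared area 304.00 mm²), so overlapping operands fuse into one piece — 1 connected region; the cube at (6.5, 10) is present — its section is the full 15.5×19 rectangle; After the difference (first − rest): starting from the result so far, the 15.5×19 cube at (6.5, 10) partially overlaps it — only the 290.50 mm² overlap (of its 294.50 mm²) is removed, clipping the outline — 1 connected region. The result has 1 disconnected region.

1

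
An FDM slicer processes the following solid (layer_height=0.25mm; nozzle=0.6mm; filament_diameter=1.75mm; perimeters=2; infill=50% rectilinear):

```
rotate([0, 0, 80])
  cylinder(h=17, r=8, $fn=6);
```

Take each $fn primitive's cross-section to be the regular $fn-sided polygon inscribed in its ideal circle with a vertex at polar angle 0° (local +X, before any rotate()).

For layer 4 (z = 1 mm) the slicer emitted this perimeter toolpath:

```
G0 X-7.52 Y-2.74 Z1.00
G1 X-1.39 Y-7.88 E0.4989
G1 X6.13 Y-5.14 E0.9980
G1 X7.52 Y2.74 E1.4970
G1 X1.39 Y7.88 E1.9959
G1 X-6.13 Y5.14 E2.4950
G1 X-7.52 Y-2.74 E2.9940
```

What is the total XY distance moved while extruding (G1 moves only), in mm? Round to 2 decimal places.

48.01 mm

Sum the Euclidean lengths of each G1 segment: total = 48.01 mm.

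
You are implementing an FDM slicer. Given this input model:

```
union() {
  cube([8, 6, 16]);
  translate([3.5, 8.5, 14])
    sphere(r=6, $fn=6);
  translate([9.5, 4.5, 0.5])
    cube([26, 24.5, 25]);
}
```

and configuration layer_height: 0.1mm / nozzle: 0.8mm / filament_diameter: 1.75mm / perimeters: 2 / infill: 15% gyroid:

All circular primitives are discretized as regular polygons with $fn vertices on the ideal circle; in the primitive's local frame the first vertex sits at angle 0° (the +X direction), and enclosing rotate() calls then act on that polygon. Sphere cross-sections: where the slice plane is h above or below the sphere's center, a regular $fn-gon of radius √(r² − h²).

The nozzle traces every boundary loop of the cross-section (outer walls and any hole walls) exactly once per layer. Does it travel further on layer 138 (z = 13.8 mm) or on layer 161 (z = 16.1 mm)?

layer 138 (z = 13.8 mm)

Layer 138 (z = 13.8): the cube is present — its section is the full 8×6 rectangle (perimeter 28.00 mm); the sphere at (3.5, 8.5): section is a regular 6-gon, circumradius = √(r²−h²) = √(6²−0.2²) = 5.997 (perimeter = 2·6·5.997·sin(180°/6) = 35.98 mm); the cube at (9.5, 4.5) is present — its section is the full 26×24.5 rectangle (perimeter 101.00 mm); Combining (union): the regions partially overlap (shared area 19.38 mm²), so the edge portions inside another operand are dropped and the merged outline is re-measured after clipping — boundary = 145.06 mm. So its perimeter = 145.06 mm. Layer 161 (z = 16.1): the cube is not intersected at this z (z outside [0, 16]); the r=6 sphere at (3.5, 8.5) slices to a regular 6-gon of circumradius 5.620 (√(r²−h²) with h=2.1 from center) (perimeter = 2·6·5.620·sin(180°/6) = 33.72 mm); the cube at (9.5, 4.5) (footprint 26×24.5) is included at this height (perimeter 101.00 mm); Merging all regions: the 2 present regions are separate (no shared area or edge), so areas and boundary lengths simply add and each stays a separate island — boundary = 134.72 mm. So its perimeter = 134.72 mm. Layer 138 is larger (145.06 vs 134.72 mm).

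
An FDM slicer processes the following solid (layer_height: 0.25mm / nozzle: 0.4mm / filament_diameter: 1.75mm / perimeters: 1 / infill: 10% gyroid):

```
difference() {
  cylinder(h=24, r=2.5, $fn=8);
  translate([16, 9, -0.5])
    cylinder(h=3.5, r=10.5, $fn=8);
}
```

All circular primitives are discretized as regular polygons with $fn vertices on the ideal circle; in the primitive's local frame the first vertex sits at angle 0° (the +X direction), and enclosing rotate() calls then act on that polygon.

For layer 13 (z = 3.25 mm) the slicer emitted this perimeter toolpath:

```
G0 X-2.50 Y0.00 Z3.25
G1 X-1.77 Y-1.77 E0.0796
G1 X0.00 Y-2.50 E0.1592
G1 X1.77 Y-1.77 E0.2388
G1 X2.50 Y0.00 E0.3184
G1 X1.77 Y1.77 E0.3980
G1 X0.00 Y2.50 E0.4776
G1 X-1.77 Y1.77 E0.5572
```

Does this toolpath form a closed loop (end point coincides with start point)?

no

Start point (G0): (-2.50, 0.00). End point (last G1): the path does not return to the start — open.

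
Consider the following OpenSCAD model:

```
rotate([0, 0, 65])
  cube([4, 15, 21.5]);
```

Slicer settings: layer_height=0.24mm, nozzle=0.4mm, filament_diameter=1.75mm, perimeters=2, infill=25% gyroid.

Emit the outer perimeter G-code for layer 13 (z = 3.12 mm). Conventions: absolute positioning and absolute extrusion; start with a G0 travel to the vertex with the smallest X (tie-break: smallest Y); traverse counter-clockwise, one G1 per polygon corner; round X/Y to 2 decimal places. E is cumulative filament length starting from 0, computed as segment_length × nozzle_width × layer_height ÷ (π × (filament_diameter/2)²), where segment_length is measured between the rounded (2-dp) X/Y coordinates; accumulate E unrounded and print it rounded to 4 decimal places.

G0 X-13.59 Y6.34 Z3.12
G1 X0.00 Y0.00 E0.5985
G1 X1.69 Y3.63 E0.7583
G1 X-11.90 Y9.96 E1.3567
G1 X-13.59 Y6.34 E1.5162

At z = 3.12 mm: the cube (footprint 4×15) is included at this height; (rotated 65° about Z; rotation is an isometry so areas/perimeters/island counts are preserved). The outline is a single polygon with 4 vertices. Extrusion per mm of travel: 0.4 × 0.24 / (π × 0.875²) = 0.039912. Accumulating E over each segment gives final E = 1.5162.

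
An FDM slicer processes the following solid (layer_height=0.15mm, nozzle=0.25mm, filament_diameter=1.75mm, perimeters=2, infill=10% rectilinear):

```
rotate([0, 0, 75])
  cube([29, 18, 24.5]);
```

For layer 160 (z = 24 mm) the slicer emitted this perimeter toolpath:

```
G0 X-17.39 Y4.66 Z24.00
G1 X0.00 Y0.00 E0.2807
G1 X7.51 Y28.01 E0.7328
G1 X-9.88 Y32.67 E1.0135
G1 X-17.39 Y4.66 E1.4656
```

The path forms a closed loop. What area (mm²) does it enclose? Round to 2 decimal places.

Apply the shoelace formula to the sequence of (X, Y) vertices; enclosed area = 522.09 mm².

522.09 mm²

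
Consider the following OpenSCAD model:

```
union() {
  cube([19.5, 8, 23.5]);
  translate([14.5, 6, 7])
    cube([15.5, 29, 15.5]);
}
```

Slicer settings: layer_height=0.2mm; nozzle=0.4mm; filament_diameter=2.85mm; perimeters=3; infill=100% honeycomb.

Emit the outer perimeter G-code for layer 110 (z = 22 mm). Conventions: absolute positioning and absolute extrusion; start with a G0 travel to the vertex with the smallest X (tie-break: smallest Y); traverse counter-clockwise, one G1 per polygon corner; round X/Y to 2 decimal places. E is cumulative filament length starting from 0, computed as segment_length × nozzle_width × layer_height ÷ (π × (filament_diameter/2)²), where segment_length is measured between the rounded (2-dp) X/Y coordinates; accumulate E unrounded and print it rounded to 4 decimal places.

G0 X0.00 Y0.00 Z22.00
G1 X19.50 Y0.00 E0.2445
G1 X19.50 Y6.00 E0.3198
G1 X30.00 Y6.00 E0.4515
G1 X30.00 Y35.00 E0.8151
G1 X14.50 Y35.00 E1.0095
G1 X14.50 Y8.00 E1.3481
G1 X0.00 Y8.00 E1.5299
G1 X0.00 Y0.00 E1.6302

At z = 22 mm: the 19.5×8 cube contributes its full rectangle; the cube at (14.5, 6) is present — its section is the full 15.5×29 rectangle; Combining (union): the regions partially overlap (shared area 10.00 mm²), so overlapping operands fuse into one piece — 1 connected region. The outline is a single polygon with 8 vertices. Extrusion per mm of travel: 0.4 × 0.2 / (π × 1.425²) = 0.012540. Accumulating E over each segment gives final E = 1.6302.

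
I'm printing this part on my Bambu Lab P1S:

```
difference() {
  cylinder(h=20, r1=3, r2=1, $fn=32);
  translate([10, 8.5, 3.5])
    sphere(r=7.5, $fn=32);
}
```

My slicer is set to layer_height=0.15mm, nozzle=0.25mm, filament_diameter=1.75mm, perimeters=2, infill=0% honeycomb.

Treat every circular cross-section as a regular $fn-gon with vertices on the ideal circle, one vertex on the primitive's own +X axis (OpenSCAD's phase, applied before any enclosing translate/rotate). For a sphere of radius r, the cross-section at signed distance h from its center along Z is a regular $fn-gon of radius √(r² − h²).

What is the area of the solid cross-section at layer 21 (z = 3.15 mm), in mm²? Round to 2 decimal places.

At z = 3.15 mm: the cone contributes a regular 32-gon of circumradius 2.685 (interpolated between r1=3 and r2=1 at t=0.158) (area = (32/2)·2.685²·sin(360°/32) = 22.50 mm²); the r=7.5 sphere at (10, 8.5) contributes a regular 32-gon of circumradius √(7.5²−0.35²) = 7.492 (area = (32/2)·7.492²·sin(360°/32) = 175.20 mm²); Taking the first minus the rest: starting from the cone (22.50 mm²), the r=7.5 sphere at (10, 8.5) misses the remaining region (no effect) — area = 22.50 mm². Overall, the cross-section is a single solid region. Net area = 22.50 mm².

22.50 mm²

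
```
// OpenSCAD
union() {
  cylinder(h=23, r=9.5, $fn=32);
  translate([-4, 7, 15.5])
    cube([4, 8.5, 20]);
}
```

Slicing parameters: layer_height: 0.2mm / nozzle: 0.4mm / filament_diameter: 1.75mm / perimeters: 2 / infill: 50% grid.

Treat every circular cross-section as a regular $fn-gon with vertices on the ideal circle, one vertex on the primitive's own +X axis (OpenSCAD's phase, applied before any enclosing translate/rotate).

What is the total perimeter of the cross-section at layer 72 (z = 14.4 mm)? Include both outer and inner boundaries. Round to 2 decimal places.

At z = 14.4 mm: the r=9.5 cylinder contributes a regular 32-gon of circumradius 9.5 (perimeter = 2·32·9.500·sin(180°/32) = 59.59 mm); the cube at (-4, 7) is absent (z outside [15.5, 35.5]); Taking the union: only the r=9.5 cylinder is present, so the union is just that shape — boundary = 59.59 mm. Overall, the cross-section is a single solid region. Total boundary length (outer) = 59.59 mm.

59.59 mm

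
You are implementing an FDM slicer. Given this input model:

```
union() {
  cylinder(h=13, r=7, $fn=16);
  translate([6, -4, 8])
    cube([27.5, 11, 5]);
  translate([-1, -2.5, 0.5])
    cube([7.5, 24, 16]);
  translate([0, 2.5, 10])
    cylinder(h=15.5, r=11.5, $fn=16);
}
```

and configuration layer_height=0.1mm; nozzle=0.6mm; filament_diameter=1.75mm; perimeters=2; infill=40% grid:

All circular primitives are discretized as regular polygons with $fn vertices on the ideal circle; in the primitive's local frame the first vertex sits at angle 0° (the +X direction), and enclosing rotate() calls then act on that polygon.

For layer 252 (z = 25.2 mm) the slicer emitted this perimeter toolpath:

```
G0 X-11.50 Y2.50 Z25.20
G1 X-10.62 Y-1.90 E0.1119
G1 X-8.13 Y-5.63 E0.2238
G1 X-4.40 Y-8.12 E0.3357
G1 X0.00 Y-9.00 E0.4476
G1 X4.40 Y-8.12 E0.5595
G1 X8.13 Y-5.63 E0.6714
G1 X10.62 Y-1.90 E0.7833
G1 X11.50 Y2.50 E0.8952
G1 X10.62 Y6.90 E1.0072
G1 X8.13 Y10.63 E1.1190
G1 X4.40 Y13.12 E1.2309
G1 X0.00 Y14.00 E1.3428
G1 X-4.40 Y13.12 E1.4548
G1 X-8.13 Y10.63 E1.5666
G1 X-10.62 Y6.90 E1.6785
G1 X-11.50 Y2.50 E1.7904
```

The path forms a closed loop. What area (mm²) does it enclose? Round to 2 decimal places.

Apply the shoelace formula to the sequence of (X, Y) vertices; enclosed area = 404.67 mm².

404.67 mm²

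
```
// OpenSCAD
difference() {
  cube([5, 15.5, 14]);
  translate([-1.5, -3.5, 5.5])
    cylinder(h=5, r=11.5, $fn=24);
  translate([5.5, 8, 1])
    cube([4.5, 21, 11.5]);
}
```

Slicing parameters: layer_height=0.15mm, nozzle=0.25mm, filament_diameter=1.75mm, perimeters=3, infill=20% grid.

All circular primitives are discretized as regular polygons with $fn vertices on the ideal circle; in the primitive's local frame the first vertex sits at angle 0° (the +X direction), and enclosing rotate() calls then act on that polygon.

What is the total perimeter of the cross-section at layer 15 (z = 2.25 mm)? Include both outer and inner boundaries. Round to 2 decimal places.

41.00 mm

At z = 2.25 mm: the 5×15.5 cube contributes its full rectangle (perimeter 41.00 mm); the cylinder at (-1.5, -3.5) is not intersected at this z (z outside [5.5, 10.5]); the cube at (5.5, 8) is present — its section is the full 4.5×21 rectangle (perimeter 51.00 mm); Taking the first minus the rest: starting from the 5×15.5 cube, the 4.5×21 cube at (5.5, 8) misses the remaining region (no effect) — boundary = 41.00 mm. Overall, the cross-section is a single solid region. Total boundary length (outer) = 41.00 mm.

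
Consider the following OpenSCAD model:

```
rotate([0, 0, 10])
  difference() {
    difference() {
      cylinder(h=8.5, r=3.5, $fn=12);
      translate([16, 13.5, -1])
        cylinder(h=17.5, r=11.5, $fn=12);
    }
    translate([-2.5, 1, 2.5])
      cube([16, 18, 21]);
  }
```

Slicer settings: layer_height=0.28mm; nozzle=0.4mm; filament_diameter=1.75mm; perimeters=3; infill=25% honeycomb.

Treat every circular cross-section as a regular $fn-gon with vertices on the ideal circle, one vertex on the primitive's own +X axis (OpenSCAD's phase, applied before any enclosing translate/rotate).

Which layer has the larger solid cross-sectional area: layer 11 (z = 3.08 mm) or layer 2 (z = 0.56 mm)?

layer 2 (z = 0.56 mm)

Layer 11 (z = 3.08): the r=3.5 cylinder gives a regular 12-gon of circumradius 3.5 (constant along its height) (area = (12/2)·3.500²·sin(360°/12) = 36.75 mm²); the r=11.5 cylinder at (16, 13.5) contributes a regular 12-gon of circumradius 11.5 (area = (12/2)·11.500²·sin(360°/12) = 396.75 mm²); Subtracting the remaining from the first: starting from the r=3.5 cylinder (36.75 mm²), the r=11.5 cylinder at (16, 13.5) misses the remaining region (no effect) — area = 36.75 mm²; the cube at (-2.5, 1) is present — its section is the full 16×18 rectangle (area 288.00 mm²); Subtracting the remaining from the first: starting from that combined region (36.75 mm²), the 16×18 cube at (-2.5, 1) partially overlaps it — only the 11.03 mm² overlap (of its 288.00 mm²) is removed, clipping the outline — area = 25.72 mm²; (whole slice rotated 10° about Z — lengths, areas and connectivity unchanged). So its area = 25.72 mm². Layer 2 (z = 0.56): the r=3.5 cylinder contributes a regular 12-gon of circumradius 3.5 (area = (12/2)·3.500²·sin(360°/12) = 36.75 mm²); the cylinder at (16, 13.5): section is a regular 12-gon, circumradius r=11.5 (area = (12/2)·11.500²·sin(360°/12) = 396.75 mm²); Taking the first minus the rest: starting from the r=3.5 cylinder (36.75 mm²), the r=11.5 cylinder at (16, 13.5) misses the remaining region (no effect) — area = 36.75 mm²; the cube at (-2.5, 1) is not intersected at this z (z outside [2.5, 23.5]); After the difference (first − rest): none of the subtracted shapes is present at this height, so that combined region is unchanged — area = 36.75 mm²; (whole slice rotated 10° about Z — lengths, areas and connectivity unchanged). So its area = 36.75 mm². Layer 2 is larger (36.75 vs 25.72 mm²).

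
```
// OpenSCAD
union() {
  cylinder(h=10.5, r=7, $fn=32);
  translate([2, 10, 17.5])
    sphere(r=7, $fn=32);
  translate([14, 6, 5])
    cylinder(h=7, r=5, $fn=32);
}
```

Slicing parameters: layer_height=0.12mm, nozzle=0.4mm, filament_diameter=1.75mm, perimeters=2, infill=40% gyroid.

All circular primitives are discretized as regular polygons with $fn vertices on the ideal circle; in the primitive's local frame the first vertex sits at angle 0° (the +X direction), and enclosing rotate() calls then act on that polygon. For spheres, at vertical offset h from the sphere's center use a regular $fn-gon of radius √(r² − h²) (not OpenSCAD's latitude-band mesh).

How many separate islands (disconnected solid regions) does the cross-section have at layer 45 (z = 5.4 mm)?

2

At z = 5.4 mm: the r=7 cylinder contributes a regular 32-gon of circumradius 7; the sphere at (2, 10) does not reach this height (|z−center|=12.100 > r=7); the cylinder at (14, 6): section is a regular 32-gon, circumradius r=5; Taking the union: the 2 present regions are separate (no shared area or edge), so areas and boundary lengths simply add and each stays a separate island — 2 connected regions. Overall, the cross-section has 2 separate islands. Island count = 2.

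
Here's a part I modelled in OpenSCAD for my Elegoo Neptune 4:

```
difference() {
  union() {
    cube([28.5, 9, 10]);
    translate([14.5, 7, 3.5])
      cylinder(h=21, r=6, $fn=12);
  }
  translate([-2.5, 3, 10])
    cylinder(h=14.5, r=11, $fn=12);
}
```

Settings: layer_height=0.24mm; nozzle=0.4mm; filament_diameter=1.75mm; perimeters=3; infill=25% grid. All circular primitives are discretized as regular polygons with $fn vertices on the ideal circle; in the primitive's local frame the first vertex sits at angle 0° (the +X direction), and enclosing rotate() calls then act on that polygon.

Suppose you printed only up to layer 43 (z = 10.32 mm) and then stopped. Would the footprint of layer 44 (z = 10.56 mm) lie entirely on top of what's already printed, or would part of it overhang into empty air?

entirely on top

Compare the two slices. At z = 10.32: the cube does not reach this height (z outside [0, 10]); the r=6 cylinder at (14.5, 7) contributes a regular 12-gon of circumradius 6 (area = (12/2)·6.000²·sin(360°/12) = 108.00 mm²); Combining (union): only the r=6 cylinder at (14.5, 7) is present, so the union is just that shape — area = 108.00 mm²; the r=11 cylinder at (-2.5, 3) gives a regular 12-gon of circumradius 11 (constant along its height) (area = (12/2)·11.000²·sin(360°/12) = 363.00 mm²); Subtracting the remaining from the first: starting from the result so far (108.00 mm²), the r=11 cylinder at (-2.5, 3) misses the remaining region (no effect) — area = 108.00 mm². At z = 10.56: the cube does not reach this height (z outside [0, 10]); the r=6 cylinder at (14.5, 7) contributes a regular 12-gon of circumradius 6 (area = (12/2)·6.000²·sin(360°/12) = 108.00 mm²); Taking the union: only the r=6 cylinder at (14.5, 7) is present, so the union is just that shape — area = 108.00 mm²; the r=11 cylinder at (-2.5, 3) gives a regular 12-gon of circumradius 11 (constant along its height) (area = (12/2)·11.000²·sin(360°/12) = 363.00 mm²); Subtracting the remaining from the first: starting from that combined region (108.00 mm²), the r=11 cylinder at (-2.5, 3) misses the remaining region (no effect) — area = 108.00 mm². Checking containment: the cross-section at z = 10.56 is a subset of the cross-section at z = 10.32.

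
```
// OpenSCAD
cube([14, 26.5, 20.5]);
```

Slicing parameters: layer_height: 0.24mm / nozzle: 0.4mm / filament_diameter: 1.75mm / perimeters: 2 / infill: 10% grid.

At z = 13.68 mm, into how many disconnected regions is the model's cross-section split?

1

At z = 13.68 mm: the 14×26.5 cube contributes its full rectangle. The result has 1 disconnected region.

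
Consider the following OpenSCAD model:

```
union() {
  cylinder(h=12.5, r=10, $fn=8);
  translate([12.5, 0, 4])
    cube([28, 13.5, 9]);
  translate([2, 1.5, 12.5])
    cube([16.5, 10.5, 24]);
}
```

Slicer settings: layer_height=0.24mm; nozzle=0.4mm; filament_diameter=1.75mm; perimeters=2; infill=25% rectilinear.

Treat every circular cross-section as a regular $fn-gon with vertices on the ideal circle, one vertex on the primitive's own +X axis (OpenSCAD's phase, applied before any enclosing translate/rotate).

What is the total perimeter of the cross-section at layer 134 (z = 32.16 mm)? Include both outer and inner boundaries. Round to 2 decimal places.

At z = 32.16 mm: the cylinder does not reach this height (z outside [0, 12.5]); the cube at (12.5, 0) does not reach this height (z outside [4, 13]); the 16.5×10.5 cube at (2, 1.5) contributes its full rectangle (perimeter 54.00 mm); Merging all regions: only the 16.5×10.5 cube at (2, 1.5) is present, so the union is just that shape — boundary = 54.00 mm. Overall, the cross-section is a single solid region. Total boundary length (outer) = 54.00 mm.

54.00 mm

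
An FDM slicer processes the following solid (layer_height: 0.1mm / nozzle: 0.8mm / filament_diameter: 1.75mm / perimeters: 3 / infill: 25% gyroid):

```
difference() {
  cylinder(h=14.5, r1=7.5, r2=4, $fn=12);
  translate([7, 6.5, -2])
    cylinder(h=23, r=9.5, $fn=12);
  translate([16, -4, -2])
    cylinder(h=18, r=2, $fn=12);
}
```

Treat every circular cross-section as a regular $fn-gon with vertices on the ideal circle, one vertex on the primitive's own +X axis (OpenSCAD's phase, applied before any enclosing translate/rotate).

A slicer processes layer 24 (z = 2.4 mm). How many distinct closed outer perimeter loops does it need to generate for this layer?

1

At z = 2.4 mm: the cone: at t=0.166 of its height the radius interpolates to r₁+(r₂−r₁)t = 6.921, giving a regular 12-gon of that circumradius; the r=9.5 cylinder at (7, 6.5) contributes a regular 12-gon of circumradius 9.5; the cylinder at (16, -4): section is a regular 12-gon, circumradius r=2; Subtracting the remaining from the first: starting from the cone, the r=9.5 cylinder at (7, 6.5) partially overlaps it — only the 56.99 mm² overlap (of its 270.75 mm²) is removed, clipping the outline; the r=2 cylinder at (16, -4) misses the remaining region (no effect) — 1 connected region. The result has 1 disconnected region.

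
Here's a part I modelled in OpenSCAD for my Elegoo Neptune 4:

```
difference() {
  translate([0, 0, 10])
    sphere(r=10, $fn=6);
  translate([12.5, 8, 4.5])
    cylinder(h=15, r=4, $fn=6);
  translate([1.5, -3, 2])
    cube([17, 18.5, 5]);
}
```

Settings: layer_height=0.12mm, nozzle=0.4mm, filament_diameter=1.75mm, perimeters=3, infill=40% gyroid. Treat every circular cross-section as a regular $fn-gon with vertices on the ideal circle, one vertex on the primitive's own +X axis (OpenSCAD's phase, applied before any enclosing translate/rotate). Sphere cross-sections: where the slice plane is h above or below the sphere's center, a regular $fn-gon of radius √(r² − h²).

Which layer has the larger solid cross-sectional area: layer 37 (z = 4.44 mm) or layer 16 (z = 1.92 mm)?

Layer 37 (z = 4.44): the r=10 sphere slices to a regular 6-gon of circumradius 8.312 (√(r²−h²) with h=5.56 from center) (area = (6/2)·8.312²·sin(360°/6) = 179.49 mm²); the cylinder at (12.5, 8) is not intersected at this z (z outside [4.5, 19.5]); the cube at (1.5, -3) (footprint 17×18.5) is included at this height (area 314.50 mm²); After the difference (first − rest): starting from the r=10 sphere (179.49 mm²), the 17×18.5 cube at (1.5, -3) partially overlaps it — only the 51.91 mm² overlap (of its 314.50 mm²) is removed, clipping the outline — area = 127.58 mm². So its area = 127.58 mm². Layer 16 (z = 1.92): the sphere: section is a regular 6-gon, circumradius = √(r²−h²) = √(10²−8.08²) = 5.892 (area = (6/2)·5.892²·sin(360°/6) = 90.19 mm²); the cylinder at (12.5, 8) is absent (z outside [4.5, 19.5]); the cube at (1.5, -3) is absent (z outside [2, 7]); Taking the first minus the rest: none of the subtracted shapes is present at this height, so the r=10 sphere is unchanged — area = 90.19 mm². So its area = 90.19 mm². Layer 37 is larger (127.58 vs 90.19 mm²).

layer 37 (z = 4.44 mm)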